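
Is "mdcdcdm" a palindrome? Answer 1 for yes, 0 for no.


Input: mdcdcdm
Reversed: mdcdcdm
  Compare pos 0 ('m') with pos 6 ('m'): match
  Compare pos 1 ('d') with pos 5 ('d'): match
  Compare pos 2 ('c') with pos 4 ('c'): match
Result: palindrome

1


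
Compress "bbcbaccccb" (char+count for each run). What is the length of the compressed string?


Input: bbcbaccccb
Runs:
  'b' x 2 => "b2"
  'c' x 1 => "c1"
  'b' x 1 => "b1"
  'a' x 1 => "a1"
  'c' x 4 => "c4"
  'b' x 1 => "b1"
Compressed: "b2c1b1a1c4b1"
Compressed length: 12

12


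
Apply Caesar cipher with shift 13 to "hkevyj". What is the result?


Caesar cipher: shift "hkevyj" by 13
  'h' (pos 7) + 13 = pos 20 = 'u'
  'k' (pos 10) + 13 = pos 23 = 'x'
  'e' (pos 4) + 13 = pos 17 = 'r'
  'v' (pos 21) + 13 = pos 8 = 'i'
  'y' (pos 24) + 13 = pos 11 = 'l'
  'j' (pos 9) + 13 = pos 22 = 'w'
Result: uxrilw

uxrilw


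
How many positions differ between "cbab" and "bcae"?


Comparing "cbab" and "bcae" position by position:
  Position 0: 'c' vs 'b' => DIFFER
  Position 1: 'b' vs 'c' => DIFFER
  Position 2: 'a' vs 'a' => same
  Position 3: 'b' vs 'e' => DIFFER
Positions that differ: 3

3


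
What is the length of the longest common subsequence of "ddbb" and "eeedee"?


LCS of "ddbb" and "eeedee"
DP table:
           e    e    e    d    e    e
      0    0    0    0    0    0    0
  d   0    0    0    0    1    1    1
  d   0    0    0    0    1    1    1
  b   0    0    0    0    1    1    1
  b   0    0    0    0    1    1    1
LCS length = dp[4][6] = 1

1


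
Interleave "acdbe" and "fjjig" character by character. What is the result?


Interleaving "acdbe" and "fjjig":
  Position 0: 'a' from first, 'f' from second => "af"
  Position 1: 'c' from first, 'j' from second => "cj"
  Position 2: 'd' from first, 'j' from second => "dj"
  Position 3: 'b' from first, 'i' from second => "bi"
  Position 4: 'e' from first, 'g' from second => "eg"
Result: afcjdjbieg

afcjdjbieg


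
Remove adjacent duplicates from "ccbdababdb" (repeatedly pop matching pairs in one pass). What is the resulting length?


Input: ccbdababdb
Stack-based adjacent duplicate removal:
  Read 'c': push. Stack: c
  Read 'c': matches stack top 'c' => pop. Stack: (empty)
  Read 'b': push. Stack: b
  Read 'd': push. Stack: bd
  Read 'a': push. Stack: bda
  Read 'b': push. Stack: bdab
  Read 'a': push. Stack: bdaba
  Read 'b': push. Stack: bdabab
  Read 'd': push. Stack: bdababd
  Read 'b': push. Stack: bdababdb
Final stack: "bdababdb" (length 8)

8


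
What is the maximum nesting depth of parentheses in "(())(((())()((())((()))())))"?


Input: "(())(((())()((())((()))())))"
Tracking depth:
  Position 0 '(': depth becomes 1
  Position 1 '(': depth becomes 2
  Position 2 ')': depth becomes 1
  Position 3 ')': depth becomes 0
  Position 4 '(': depth becomes 1
  Position 5 '(': depth becomes 2
  Position 6 '(': depth becomes 3
  Position 7 '(': depth becomes 4
  Position 8 ')': depth becomes 3
  Position 9 ')': depth becomes 2
  Position 10 '(': depth becomes 3
  Position 11 ')': depth becomes 2
  Position 12 '(': depth becomes 3
  Position 13 '(': depth becomes 4
  Position 14 '(': depth becomes 5
  Position 15 ')': depth becomes 4
  Position 16 ')': depth becomes 3
  Position 17 '(': depth becomes 4
  Position 18 '(': depth becomes 5
  Position 19 '(': depth becomes 6
  Position 20 ')': depth becomes 5
  Position 21 ')': depth becomes 4
  Position 22 ')': depth becomes 3
  Position 23 '(': depth becomes 4
  Position 24 ')': depth becomes 3
  Position 25 ')': depth becomes 2
  Position 26 ')': depth becomes 1
  Position 27 ')': depth becomes 0
Maximum depth reached: 6

6


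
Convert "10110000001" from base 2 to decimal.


Input: "10110000001" in base 2
Positional expansion:
  Digit '1' (value 1) x 2^10 = 1024
  Digit '0' (value 0) x 2^9 = 0
  Digit '1' (value 1) x 2^8 = 256
  Digit '1' (value 1) x 2^7 = 128
  Digit '0' (value 0) x 2^6 = 0
  Digit '0' (value 0) x 2^5 = 0
  Digit '0' (value 0) x 2^4 = 0
  Digit '0' (value 0) x 2^3 = 0
  Digit '0' (value 0) x 2^2 = 0
  Digit '0' (value 0) x 2^1 = 0
  Digit '1' (value 1) x 2^0 = 1
Sum = 1409

1409


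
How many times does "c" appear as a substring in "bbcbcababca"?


Searching for "c" in "bbcbcababca"
Scanning each position:
  Position 0: "b" => no
  Position 1: "b" => no
  Position 2: "c" => MATCH
  Position 3: "b" => no
  Position 4: "c" => MATCH
  Position 5: "a" => no
  Position 6: "b" => no
  Position 7: "a" => no
  Position 8: "b" => no
  Position 9: "c" => MATCH
  Position 10: "a" => no
Total occurrences: 3

3


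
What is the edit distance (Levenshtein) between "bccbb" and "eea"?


Computing edit distance: "bccbb" -> "eea"
DP table:
           e    e    a
      0    1    2    3
  b   1    1    2    3
  c   2    2    2    3
  c   3    3    3    3
  b   4    4    4    4
  b   5    5    5    5
Edit distance = dp[5][3] = 5

5


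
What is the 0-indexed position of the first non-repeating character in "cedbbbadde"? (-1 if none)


Input: cedbbbadde
Character frequencies:
  'a': 1
  'b': 3
  'c': 1
  'd': 3
  'e': 2
Scanning left to right for freq == 1:
  Position 0 ('c'): unique! => answer = 0

0


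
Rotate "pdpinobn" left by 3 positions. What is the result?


Input: "pdpinobn", rotate left by 3
First 3 characters: "pdp"
Remaining characters: "inobn"
Concatenate remaining + first: "inobn" + "pdp" = "inobnpdp"

inobnpdp


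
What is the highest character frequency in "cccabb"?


Input: cccabb
Character counts:
  'a': 1
  'b': 2
  'c': 3
Maximum frequency: 3

3


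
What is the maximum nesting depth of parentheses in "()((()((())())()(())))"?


Input: "()((()((())())()(())))"
Tracking depth:
  Position 0 '(': depth becomes 1
  Position 1 ')': depth becomes 0
  Position 2 '(': depth becomes 1
  Position 3 '(': depth becomes 2
  Position 4 '(': depth becomes 3
  Position 5 ')': depth becomes 2
  Position 6 '(': depth becomes 3
  Position 7 '(': depth becomes 4
  Position 8 '(': depth becomes 5
  Position 9 ')': depth becomes 4
  Position 10 ')': depth becomes 3
  Position 11 '(': depth becomes 4
  Position 12 ')': depth becomes 3
  Position 13 ')': depth becomes 2
  Position 14 '(': depth becomes 3
  Position 15 ')': depth becomes 2
  Position 16 '(': depth becomes 3
  Position 17 '(': depth becomes 4
  Position 18 ')': depth becomes 3
  Position 19 ')': depth becomes 2
  Position 20 ')': depth becomes 1
  Position 21 ')': depth becomes 0
Maximum depth reached: 5

5


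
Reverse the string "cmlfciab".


Input: cmlfciab
Reading characters right to left:
  Position 7: 'b'
  Position 6: 'a'
  Position 5: 'i'
  Position 4: 'c'
  Position 3: 'f'
  Position 2: 'l'
  Position 1: 'm'
  Position 0: 'c'
Reversed: baicflmc

baicflmc


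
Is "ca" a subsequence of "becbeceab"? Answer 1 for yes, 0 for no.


Check if "ca" is a subsequence of "becbeceab"
Greedy scan:
  Position 0 ('b'): no match needed
  Position 1 ('e'): no match needed
  Position 2 ('c'): matches sub[0] = 'c'
  Position 3 ('b'): no match needed
  Position 4 ('e'): no match needed
  Position 5 ('c'): no match needed
  Position 6 ('e'): no match needed
  Position 7 ('a'): matches sub[1] = 'a'
  Position 8 ('b'): no match needed
All 2 characters matched => is a subsequence

1


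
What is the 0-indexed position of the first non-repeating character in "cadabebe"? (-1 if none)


Input: cadabebe
Character frequencies:
  'a': 2
  'b': 2
  'c': 1
  'd': 1
  'e': 2
Scanning left to right for freq == 1:
  Position 0 ('c'): unique! => answer = 0

0


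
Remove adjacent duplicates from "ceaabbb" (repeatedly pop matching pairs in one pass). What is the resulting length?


Input: ceaabbb
Stack-based adjacent duplicate removal:
  Read 'c': push. Stack: c
  Read 'e': push. Stack: ce
  Read 'a': push. Stack: cea
  Read 'a': matches stack top 'a' => pop. Stack: ce
  Read 'b': push. Stack: ceb
  Read 'b': matches stack top 'b' => pop. Stack: ce
  Read 'b': push. Stack: ceb
Final stack: "ceb" (length 3)

3


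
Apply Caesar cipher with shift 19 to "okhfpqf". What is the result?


Caesar cipher: shift "okhfpqf" by 19
  'o' (pos 14) + 19 = pos 7 = 'h'
  'k' (pos 10) + 19 = pos 3 = 'd'
  'h' (pos 7) + 19 = pos 0 = 'a'
  'f' (pos 5) + 19 = pos 24 = 'y'
  'p' (pos 15) + 19 = pos 8 = 'i'
  'q' (pos 16) + 19 = pos 9 = 'j'
  'f' (pos 5) + 19 = pos 24 = 'y'
Result: hdayijy

hdayijy


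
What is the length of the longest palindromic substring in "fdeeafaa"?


Input: "fdeeafaa"
Checking substrings for palindromes:
  [4:7] "afa" (len 3) => palindrome
  [2:4] "ee" (len 2) => palindrome
  [6:8] "aa" (len 2) => palindrome
Longest palindromic substring: "afa" with length 3

3


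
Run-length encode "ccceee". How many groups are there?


Input: ccceee
Scanning for consecutive runs:
  Group 1: 'c' x 3 (positions 0-2)
  Group 2: 'e' x 3 (positions 3-5)
Total groups: 2

2


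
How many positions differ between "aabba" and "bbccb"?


Comparing "aabba" and "bbccb" position by position:
  Position 0: 'a' vs 'b' => DIFFER
  Position 1: 'a' vs 'b' => DIFFER
  Position 2: 'b' vs 'c' => DIFFER
  Position 3: 'b' vs 'c' => DIFFER
  Position 4: 'a' vs 'b' => DIFFER
Positions that differ: 5

5


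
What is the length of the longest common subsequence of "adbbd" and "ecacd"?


LCS of "adbbd" and "ecacd"
DP table:
           e    c    a    c    d
      0    0    0    0    0    0
  a   0    0    0    1    1    1
  d   0    0    0    1    1    2
  b   0    0    0    1    1    2
  b   0    0    0    1    1    2
  d   0    0    0    1    1    2
LCS length = dp[5][5] = 2

2


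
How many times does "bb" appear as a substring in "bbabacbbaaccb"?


Searching for "bb" in "bbabacbbaaccb"
Scanning each position:
  Position 0: "bb" => MATCH
  Position 1: "ba" => no
  Position 2: "ab" => no
  Position 3: "ba" => no
  Position 4: "ac" => no
  Position 5: "cb" => no
  Position 6: "bb" => MATCH
  Position 7: "ba" => no
  Position 8: "aa" => no
  Position 9: "ac" => no
  Position 10: "cc" => no
  Position 11: "cb" => no
Total occurrences: 2

2


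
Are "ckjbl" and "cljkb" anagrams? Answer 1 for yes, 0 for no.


Strings: "ckjbl", "cljkb"
Sorted first:  bcjkl
Sorted second: bcjkl
Sorted forms match => anagrams

1


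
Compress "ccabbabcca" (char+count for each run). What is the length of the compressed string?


Input: ccabbabcca
Runs:
  'c' x 2 => "c2"
  'a' x 1 => "a1"
  'b' x 2 => "b2"
  'a' x 1 => "a1"
  'b' x 1 => "b1"
  'c' x 2 => "c2"
  'a' x 1 => "a1"
Compressed: "c2a1b2a1b1c2a1"
Compressed length: 14

14


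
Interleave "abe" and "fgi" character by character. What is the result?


Interleaving "abe" and "fgi":
  Position 0: 'a' from first, 'f' from second => "af"
  Position 1: 'b' from first, 'g' from second => "bg"
  Position 2: 'e' from first, 'i' from second => "ei"
Result: afbgei

afbgei


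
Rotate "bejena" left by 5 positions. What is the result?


Input: "bejena", rotate left by 5
First 5 characters: "bejen"
Remaining characters: "a"
Concatenate remaining + first: "a" + "bejen" = "abejen"

abejen


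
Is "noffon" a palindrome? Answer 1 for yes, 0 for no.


Input: noffon
Reversed: noffon
  Compare pos 0 ('n') with pos 5 ('n'): match
  Compare pos 1 ('o') with pos 4 ('o'): match
  Compare pos 2 ('f') with pos 3 ('f'): match
Result: palindrome

1


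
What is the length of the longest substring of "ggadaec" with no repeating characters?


Input: "ggadaec"
Sliding window (track last position of each char):
  Position 0 ('g'): window [0,0] length 1 -- new best
  Position 1 ('g'): repeat (last at 0), move window start to 1
  Position 1 ('g'): window [1,1] length 1
  Position 2 ('a'): window [1,2] length 2 -- new best
  Position 3 ('d'): window [1,3] length 3 -- new best
  Position 4 ('a'): repeat (last at 2), move window start to 3
  Position 4 ('a'): window [3,4] length 2
  Position 5 ('e'): window [3,5] length 3
  Position 6 ('c'): window [3,6] length 4 -- new best
Longest substring with no repeats: "daec" with length 4

4


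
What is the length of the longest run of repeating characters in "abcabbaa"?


Input: "abcabbaa"
Scanning for longest run:
  Position 1 ('b'): new char, reset run to 1
  Position 2 ('c'): new char, reset run to 1
  Position 3 ('a'): new char, reset run to 1
  Position 4 ('b'): new char, reset run to 1
  Position 5 ('b'): continues run of 'b', length=2
  Position 6 ('a'): new char, reset run to 1
  Position 7 ('a'): continues run of 'a', length=2
Longest run: 'b' with length 2

2


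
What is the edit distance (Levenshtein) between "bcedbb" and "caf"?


Computing edit distance: "bcedbb" -> "caf"
DP table:
           c    a    f
      0    1    2    3
  b   1    1    2    3
  c   2    1    2    3
  e   3    2    2    3
  d   4    3    3    3
  b   5    4    4    4
  b   6    5    5    5
Edit distance = dp[6][3] = 5

5


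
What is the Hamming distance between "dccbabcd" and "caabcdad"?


Comparing "dccbabcd" and "caabcdad" position by position:
  Position 0: 'd' vs 'c' => differ
  Position 1: 'c' vs 'a' => differ
  Position 2: 'c' vs 'a' => differ
  Position 3: 'b' vs 'b' => same
  Position 4: 'a' vs 'c' => differ
  Position 5: 'b' vs 'd' => differ
  Position 6: 'c' vs 'a' => differ
  Position 7: 'd' vs 'd' => same
Total differences (Hamming distance): 6

6


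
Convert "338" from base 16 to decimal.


Input: "338" in base 16
Positional expansion:
  Digit '3' (value 3) x 16^2 = 768
  Digit '3' (value 3) x 16^1 = 48
  Digit '8' (value 8) x 16^0 = 8
Sum = 824

824


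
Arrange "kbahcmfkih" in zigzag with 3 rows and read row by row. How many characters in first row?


Zigzag "kbahcmfkih" into 3 rows:
Placing characters:
  'k' => row 0
  'b' => row 1
  'a' => row 2
  'h' => row 1
  'c' => row 0
  'm' => row 1
  'f' => row 2
  'k' => row 1
  'i' => row 0
  'h' => row 1
Rows:
  Row 0: "kci"
  Row 1: "bhmkh"
  Row 2: "af"
First row length: 3

3


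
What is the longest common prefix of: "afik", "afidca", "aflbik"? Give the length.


Words: afik, afidca, aflbik
  Position 0: all 'a' => match
  Position 1: all 'f' => match
  Position 2: ('i', 'i', 'l') => mismatch, stop
LCP = "af" (length 2)

2


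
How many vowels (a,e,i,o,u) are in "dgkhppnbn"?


Input: dgkhppnbn
Checking each character:
  'd' at position 0: consonant
  'g' at position 1: consonant
  'k' at position 2: consonant
  'h' at position 3: consonant
  'p' at position 4: consonant
  'p' at position 5: consonant
  'n' at position 6: consonant
  'b' at position 7: consonant
  'n' at position 8: consonant
Total vowels: 0

0


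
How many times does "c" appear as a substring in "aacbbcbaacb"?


Searching for "c" in "aacbbcbaacb"
Scanning each position:
  Position 0: "a" => no
  Position 1: "a" => no
  Position 2: "c" => MATCH
  Position 3: "b" => no
  Position 4: "b" => no
  Position 5: "c" => MATCH
  Position 6: "b" => no
  Position 7: "a" => no
  Position 8: "a" => no
  Position 9: "c" => MATCH
  Position 10: "b" => no
Total occurrences: 3

3


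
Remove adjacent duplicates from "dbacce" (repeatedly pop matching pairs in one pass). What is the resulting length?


Input: dbacce
Stack-based adjacent duplicate removal:
  Read 'd': push. Stack: d
  Read 'b': push. Stack: db
  Read 'a': push. Stack: dba
  Read 'c': push. Stack: dbac
  Read 'c': matches stack top 'c' => pop. Stack: dba
  Read 'e': push. Stack: dbae
Final stack: "dbae" (length 4)

4


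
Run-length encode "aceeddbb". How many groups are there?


Input: aceeddbb
Scanning for consecutive runs:
  Group 1: 'a' x 1 (positions 0-0)
  Group 2: 'c' x 1 (positions 1-1)
  Group 3: 'e' x 2 (positions 2-3)
  Group 4: 'd' x 2 (positions 4-5)
  Group 5: 'b' x 2 (positions 6-7)
Total groups: 5

5


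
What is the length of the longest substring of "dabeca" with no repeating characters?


Input: "dabeca"
Sliding window (track last position of each char):
  Position 0 ('d'): window [0,0] length 1 -- new best
  Position 1 ('a'): window [0,1] length 2 -- new best
  Position 2 ('b'): window [0,2] length 3 -- new best
  Position 3 ('e'): window [0,3] length 4 -- new best
  Position 4 ('c'): window [0,4] length 5 -- new best
  Position 5 ('a'): repeat (last at 1), move window start to 2
  Position 5 ('a'): window [2,5] length 4
Longest substring with no repeats: "dabec" with length 5

5


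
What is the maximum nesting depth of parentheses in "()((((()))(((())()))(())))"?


Input: "()((((()))(((())()))(())))"
Tracking depth:
  Position 0 '(': depth becomes 1
  Position 1 ')': depth becomes 0
  Position 2 '(': depth becomes 1
  Position 3 '(': depth becomes 2
  Position 4 '(': depth becomes 3
  Position 5 '(': depth becomes 4
  Position 6 '(': depth becomes 5
  Position 7 ')': depth becomes 4
  Position 8 ')': depth becomes 3
  Position 9 ')': depth becomes 2
  Position 10 '(': depth becomes 3
  Position 11 '(': depth becomes 4
  Position 12 '(': depth becomes 5
  Position 13 '(': depth becomes 6
  Position 14 ')': depth becomes 5
  Position 15 ')': depth becomes 4
  Position 16 '(': depth becomes 5
  Position 17 ')': depth becomes 4
  Position 18 ')': depth becomes 3
  Position 19 ')': depth becomes 2
  Position 20 '(': depth becomes 3
  Position 21 '(': depth becomes 4
  Position 22 ')': depth becomes 3
  Position 23 ')': depth becomes 2
  Position 24 ')': depth becomes 1
  Position 25 ')': depth becomes 0
Maximum depth reached: 6

6


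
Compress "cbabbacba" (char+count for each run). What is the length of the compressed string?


Input: cbabbacba
Runs:
  'c' x 1 => "c1"
  'b' x 1 => "b1"
  'a' x 1 => "a1"
  'b' x 2 => "b2"
  'a' x 1 => "a1"
  'c' x 1 => "c1"
  'b' x 1 => "b1"
  'a' x 1 => "a1"
Compressed: "c1b1a1b2a1c1b1a1"
Compressed length: 16

16


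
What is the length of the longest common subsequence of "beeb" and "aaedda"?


LCS of "beeb" and "aaedda"
DP table:
           a    a    e    d    d    a
      0    0    0    0    0    0    0
  b   0    0    0    0    0    0    0
  e   0    0    0    1    1    1    1
  e   0    0    0    1    1    1    1
  b   0    0    0    1    1    1    1
LCS length = dp[4][6] = 1

1


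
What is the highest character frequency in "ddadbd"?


Input: ddadbd
Character counts:
  'a': 1
  'b': 1
  'd': 4
Maximum frequency: 4

4


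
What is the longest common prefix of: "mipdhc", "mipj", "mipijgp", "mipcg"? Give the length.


Words: mipdhc, mipj, mipijgp, mipcg
  Position 0: all 'm' => match
  Position 1: all 'i' => match
  Position 2: all 'p' => match
  Position 3: ('d', 'j', 'i', 'c') => mismatch, stop
LCP = "mip" (length 3)

3


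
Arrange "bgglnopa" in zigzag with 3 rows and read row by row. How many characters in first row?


Zigzag "bgglnopa" into 3 rows:
Placing characters:
  'b' => row 0
  'g' => row 1
  'g' => row 2
  'l' => row 1
  'n' => row 0
  'o' => row 1
  'p' => row 2
  'a' => row 1
Rows:
  Row 0: "bn"
  Row 1: "gloa"
  Row 2: "gp"
First row length: 2

2


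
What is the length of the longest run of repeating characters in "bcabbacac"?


Input: "bcabbacac"
Scanning for longest run:
  Position 1 ('c'): new char, reset run to 1
  Position 2 ('a'): new char, reset run to 1
  Position 3 ('b'): new char, reset run to 1
  Position 4 ('b'): continues run of 'b', length=2
  Position 5 ('a'): new char, reset run to 1
  Position 6 ('c'): new char, reset run to 1
  Position 7 ('a'): new char, reset run to 1
  Position 8 ('c'): new char, reset run to 1
Longest run: 'b' with length 2

2


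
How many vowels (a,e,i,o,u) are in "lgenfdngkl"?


Input: lgenfdngkl
Checking each character:
  'l' at position 0: consonant
  'g' at position 1: consonant
  'e' at position 2: vowel (running total: 1)
  'n' at position 3: consonant
  'f' at position 4: consonant
  'd' at position 5: consonant
  'n' at position 6: consonant
  'g' at position 7: consonant
  'k' at position 8: consonant
  'l' at position 9: consonant
Total vowels: 1

1


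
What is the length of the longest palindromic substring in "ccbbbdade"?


Input: "ccbbbdade"
Checking substrings for palindromes:
  [2:5] "bbb" (len 3) => palindrome
  [5:8] "dad" (len 3) => palindrome
  [0:2] "cc" (len 2) => palindrome
  [2:4] "bb" (len 2) => palindrome
  [3:5] "bb" (len 2) => palindrome
Longest palindromic substring: "bbb" with length 3

3


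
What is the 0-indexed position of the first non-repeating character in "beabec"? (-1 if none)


Input: beabec
Character frequencies:
  'a': 1
  'b': 2
  'c': 1
  'e': 2
Scanning left to right for freq == 1:
  Position 0 ('b'): freq=2, skip
  Position 1 ('e'): freq=2, skip
  Position 2 ('a'): unique! => answer = 2

2


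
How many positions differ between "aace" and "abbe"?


Comparing "aace" and "abbe" position by position:
  Position 0: 'a' vs 'a' => same
  Position 1: 'a' vs 'b' => DIFFER
  Position 2: 'c' vs 'b' => DIFFER
  Position 3: 'e' vs 'e' => same
Positions that differ: 2

2


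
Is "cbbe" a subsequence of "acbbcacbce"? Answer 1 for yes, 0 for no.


Check if "cbbe" is a subsequence of "acbbcacbce"
Greedy scan:
  Position 0 ('a'): no match needed
  Position 1 ('c'): matches sub[0] = 'c'
  Position 2 ('b'): matches sub[1] = 'b'
  Position 3 ('b'): matches sub[2] = 'b'
  Position 4 ('c'): no match needed
  Position 5 ('a'): no match needed
  Position 6 ('c'): no match needed
  Position 7 ('b'): no match needed
  Position 8 ('c'): no match needed
  Position 9 ('e'): matches sub[3] = 'e'
All 4 characters matched => is a subsequence

1


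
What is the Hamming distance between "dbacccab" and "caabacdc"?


Comparing "dbacccab" and "caabacdc" position by position:
  Position 0: 'd' vs 'c' => differ
  Position 1: 'b' vs 'a' => differ
  Position 2: 'a' vs 'a' => same
  Position 3: 'c' vs 'b' => differ
  Position 4: 'c' vs 'a' => differ
  Position 5: 'c' vs 'c' => same
  Position 6: 'a' vs 'd' => differ
  Position 7: 'b' vs 'c' => differ
Total differences (Hamming distance): 6

6


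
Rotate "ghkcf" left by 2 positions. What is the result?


Input: "ghkcf", rotate left by 2
First 2 characters: "gh"
Remaining characters: "kcf"
Concatenate remaining + first: "kcf" + "gh" = "kcfgh"

kcfgh


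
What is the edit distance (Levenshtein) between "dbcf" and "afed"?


Computing edit distance: "dbcf" -> "afed"
DP table:
           a    f    e    d
      0    1    2    3    4
  d   1    1    2    3    3
  b   2    2    2    3    4
  c   3    3    3    3    4
  f   4    4    3    4    4
Edit distance = dp[4][4] = 4

4


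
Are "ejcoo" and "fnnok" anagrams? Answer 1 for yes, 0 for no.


Strings: "ejcoo", "fnnok"
Sorted first:  cejoo
Sorted second: fknno
Differ at position 0: 'c' vs 'f' => not anagrams

0


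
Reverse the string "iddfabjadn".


Input: iddfabjadn
Reading characters right to left:
  Position 9: 'n'
  Position 8: 'd'
  Position 7: 'a'
  Position 6: 'j'
  Position 5: 'b'
  Position 4: 'a'
  Position 3: 'f'
  Position 2: 'd'
  Position 1: 'd'
  Position 0: 'i'
Reversed: ndajbafddi

ndajbafddi


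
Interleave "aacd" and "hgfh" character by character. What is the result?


Interleaving "aacd" and "hgfh":
  Position 0: 'a' from first, 'h' from second => "ah"
  Position 1: 'a' from first, 'g' from second => "ag"
  Position 2: 'c' from first, 'f' from second => "cf"
  Position 3: 'd' from first, 'h' from second => "dh"
Result: ahagcfdh

ahagcfdh


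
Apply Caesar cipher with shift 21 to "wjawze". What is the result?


Caesar cipher: shift "wjawze" by 21
  'w' (pos 22) + 21 = pos 17 = 'r'
  'j' (pos 9) + 21 = pos 4 = 'e'
  'a' (pos 0) + 21 = pos 21 = 'v'
  'w' (pos 22) + 21 = pos 17 = 'r'
  'z' (pos 25) + 21 = pos 20 = 'u'
  'e' (pos 4) + 21 = pos 25 = 'z'
Result: revruz

revruz


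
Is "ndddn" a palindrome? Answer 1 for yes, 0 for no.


Input: ndddn
Reversed: ndddn
  Compare pos 0 ('n') with pos 4 ('n'): match
  Compare pos 1 ('d') with pos 3 ('d'): match
Result: palindrome

1


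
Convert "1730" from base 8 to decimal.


Input: "1730" in base 8
Positional expansion:
  Digit '1' (value 1) x 8^3 = 512
  Digit '7' (value 7) x 8^2 = 448
  Digit '3' (value 3) x 8^1 = 24
  Digit '0' (value 0) x 8^0 = 0
Sum = 984

984


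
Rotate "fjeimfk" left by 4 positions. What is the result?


Input: "fjeimfk", rotate left by 4
First 4 characters: "fjei"
Remaining characters: "mfk"
Concatenate remaining + first: "mfk" + "fjei" = "mfkfjei"

mfkfjei


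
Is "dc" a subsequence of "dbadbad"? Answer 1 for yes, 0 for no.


Check if "dc" is a subsequence of "dbadbad"
Greedy scan:
  Position 0 ('d'): matches sub[0] = 'd'
  Position 1 ('b'): no match needed
  Position 2 ('a'): no match needed
  Position 3 ('d'): no match needed
  Position 4 ('b'): no match needed
  Position 5 ('a'): no match needed
  Position 6 ('d'): no match needed
Only matched 1/2 characters => not a subsequence

0


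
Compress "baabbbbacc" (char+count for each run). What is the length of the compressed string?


Input: baabbbbacc
Runs:
  'b' x 1 => "b1"
  'a' x 2 => "a2"
  'b' x 4 => "b4"
  'a' x 1 => "a1"
  'c' x 2 => "c2"
Compressed: "b1a2b4a1c2"
Compressed length: 10

10


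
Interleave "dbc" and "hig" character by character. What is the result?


Interleaving "dbc" and "hig":
  Position 0: 'd' from first, 'h' from second => "dh"
  Position 1: 'b' from first, 'i' from second => "bi"
  Position 2: 'c' from first, 'g' from second => "cg"
Result: dhbicg

dhbicg


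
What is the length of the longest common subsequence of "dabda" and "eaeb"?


LCS of "dabda" and "eaeb"
DP table:
           e    a    e    b
      0    0    0    0    0
  d   0    0    0    0    0
  a   0    0    1    1    1
  b   0    0    1    1    2
  d   0    0    1    1    2
  a   0    0    1    1    2
LCS length = dp[5][4] = 2

2


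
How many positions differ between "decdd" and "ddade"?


Comparing "decdd" and "ddade" position by position:
  Position 0: 'd' vs 'd' => same
  Position 1: 'e' vs 'd' => DIFFER
  Position 2: 'c' vs 'a' => DIFFER
  Position 3: 'd' vs 'd' => same
  Position 4: 'd' vs 'e' => DIFFER
Positions that differ: 3

3


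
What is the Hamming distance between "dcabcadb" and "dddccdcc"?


Comparing "dcabcadb" and "dddccdcc" position by position:
  Position 0: 'd' vs 'd' => same
  Position 1: 'c' vs 'd' => differ
  Position 2: 'a' vs 'd' => differ
  Position 3: 'b' vs 'c' => differ
  Position 4: 'c' vs 'c' => same
  Position 5: 'a' vs 'd' => differ
  Position 6: 'd' vs 'c' => differ
  Position 7: 'b' vs 'c' => differ
Total differences (Hamming distance): 6

6


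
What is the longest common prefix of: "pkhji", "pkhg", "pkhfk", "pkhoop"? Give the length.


Words: pkhji, pkhg, pkhfk, pkhoop
  Position 0: all 'p' => match
  Position 1: all 'k' => match
  Position 2: all 'h' => match
  Position 3: ('j', 'g', 'f', 'o') => mismatch, stop
LCP = "pkh" (length 3)

3


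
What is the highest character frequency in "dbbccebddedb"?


Input: dbbccebddedb
Character counts:
  'b': 4
  'c': 2
  'd': 4
  'e': 2
Maximum frequency: 4

4


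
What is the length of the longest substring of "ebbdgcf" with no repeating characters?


Input: "ebbdgcf"
Sliding window (track last position of each char):
  Position 0 ('e'): window [0,0] length 1 -- new best
  Position 1 ('b'): window [0,1] length 2 -- new best
  Position 2 ('b'): repeat (last at 1), move window start to 2
  Position 2 ('b'): window [2,2] length 1
  Position 3 ('d'): window [2,3] length 2
  Position 4 ('g'): window [2,4] length 3 -- new best
  Position 5 ('c'): window [2,5] length 4 -- new best
  Position 6 ('f'): window [2,6] length 5 -- new best
Longest substring with no repeats: "bdgcf" with length 5

5


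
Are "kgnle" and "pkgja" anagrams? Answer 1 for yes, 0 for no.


Strings: "kgnle", "pkgja"
Sorted first:  egkln
Sorted second: agjkp
Differ at position 0: 'e' vs 'a' => not anagrams

0


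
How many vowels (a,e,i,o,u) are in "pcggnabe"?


Input: pcggnabe
Checking each character:
  'p' at position 0: consonant
  'c' at position 1: consonant
  'g' at position 2: consonant
  'g' at position 3: consonant
  'n' at position 4: consonant
  'a' at position 5: vowel (running total: 1)
  'b' at position 6: consonant
  'e' at position 7: vowel (running total: 2)
Total vowels: 2

2


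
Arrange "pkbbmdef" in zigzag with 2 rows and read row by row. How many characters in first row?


Zigzag "pkbbmdef" into 2 rows:
Placing characters:
  'p' => row 0
  'k' => row 1
  'b' => row 0
  'b' => row 1
  'm' => row 0
  'd' => row 1
  'e' => row 0
  'f' => row 1
Rows:
  Row 0: "pbme"
  Row 1: "kbdf"
First row length: 4

4


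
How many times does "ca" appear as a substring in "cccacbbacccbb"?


Searching for "ca" in "cccacbbacccbb"
Scanning each position:
  Position 0: "cc" => no
  Position 1: "cc" => no
  Position 2: "ca" => MATCH
  Position 3: "ac" => no
  Position 4: "cb" => no
  Position 5: "bb" => no
  Position 6: "ba" => no
  Position 7: "ac" => no
  Position 8: "cc" => no
  Position 9: "cc" => no
  Position 10: "cb" => no
  Position 11: "bb" => no
Total occurrences: 1

1


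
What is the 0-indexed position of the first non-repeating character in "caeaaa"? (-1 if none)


Input: caeaaa
Character frequencies:
  'a': 4
  'c': 1
  'e': 1
Scanning left to right for freq == 1:
  Position 0 ('c'): unique! => answer = 0

0


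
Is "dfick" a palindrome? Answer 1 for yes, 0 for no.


Input: dfick
Reversed: kcifd
  Compare pos 0 ('d') with pos 4 ('k'): MISMATCH
  Compare pos 1 ('f') with pos 3 ('c'): MISMATCH
Result: not a palindrome

0


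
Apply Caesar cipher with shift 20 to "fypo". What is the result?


Caesar cipher: shift "fypo" by 20
  'f' (pos 5) + 20 = pos 25 = 'z'
  'y' (pos 24) + 20 = pos 18 = 's'
  'p' (pos 15) + 20 = pos 9 = 'j'
  'o' (pos 14) + 20 = pos 8 = 'i'
Result: zsji

zsji


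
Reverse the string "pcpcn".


Input: pcpcn
Reading characters right to left:
  Position 4: 'n'
  Position 3: 'c'
  Position 2: 'p'
  Position 1: 'c'
  Position 0: 'p'
Reversed: ncpcp

ncpcp


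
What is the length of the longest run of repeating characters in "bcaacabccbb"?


Input: "bcaacabccbb"
Scanning for longest run:
  Position 1 ('c'): new char, reset run to 1
  Position 2 ('a'): new char, reset run to 1
  Position 3 ('a'): continues run of 'a', length=2
  Position 4 ('c'): new char, reset run to 1
  Position 5 ('a'): new char, reset run to 1
  Position 6 ('b'): new char, reset run to 1
  Position 7 ('c'): new char, reset run to 1
  Position 8 ('c'): continues run of 'c', length=2
  Position 9 ('b'): new char, reset run to 1
  Position 10 ('b'): continues run of 'b', length=2
Longest run: 'a' with length 2

2


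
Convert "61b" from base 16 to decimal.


Input: "61b" in base 16
Positional expansion:
  Digit '6' (value 6) x 16^2 = 1536
  Digit '1' (value 1) x 16^1 = 16
  Digit 'b' (value 11) x 16^0 = 11
Sum = 1563

1563


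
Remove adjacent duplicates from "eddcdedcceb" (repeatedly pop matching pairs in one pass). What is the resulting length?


Input: eddcdedcceb
Stack-based adjacent duplicate removal:
  Read 'e': push. Stack: e
  Read 'd': push. Stack: ed
  Read 'd': matches stack top 'd' => pop. Stack: e
  Read 'c': push. Stack: ec
  Read 'd': push. Stack: ecd
  Read 'e': push. Stack: ecde
  Read 'd': push. Stack: ecded
  Read 'c': push. Stack: ecdedc
  Read 'c': matches stack top 'c' => pop. Stack: ecded
  Read 'e': push. Stack: ecdede
  Read 'b': push. Stack: ecdedeb
Final stack: "ecdedeb" (length 7)

7


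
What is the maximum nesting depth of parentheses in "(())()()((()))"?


Input: "(())()()((()))"
Tracking depth:
  Position 0 '(': depth becomes 1
  Position 1 '(': depth becomes 2
  Position 2 ')': depth becomes 1
  Position 3 ')': depth becomes 0
  Position 4 '(': depth becomes 1
  Position 5 ')': depth becomes 0
  Position 6 '(': depth becomes 1
  Position 7 ')': depth becomes 0
  Position 8 '(': depth becomes 1
  Position 9 '(': depth becomes 2
  Position 10 '(': depth becomes 3
  Position 11 ')': depth becomes 2
  Position 12 ')': depth becomes 1
  Position 13 ')': depth becomes 0
Maximum depth reached: 3

3


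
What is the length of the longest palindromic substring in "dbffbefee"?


Input: "dbffbefee"
Checking substrings for palindromes:
  [1:5] "bffb" (len 4) => palindrome
  [5:8] "efe" (len 3) => palindrome
  [2:4] "ff" (len 2) => palindrome
  [7:9] "ee" (len 2) => palindrome
Longest palindromic substring: "bffb" with length 4

4


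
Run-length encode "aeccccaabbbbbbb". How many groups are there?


Input: aeccccaabbbbbbb
Scanning for consecutive runs:
  Group 1: 'a' x 1 (positions 0-0)
  Group 2: 'e' x 1 (positions 1-1)
  Group 3: 'c' x 4 (positions 2-5)
  Group 4: 'a' x 2 (positions 6-7)
  Group 5: 'b' x 7 (positions 8-14)
Total groups: 5

5


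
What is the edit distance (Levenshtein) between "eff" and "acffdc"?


Computing edit distance: "eff" -> "acffdc"
DP table:
           a    c    f    f    d    c
      0    1    2    3    4    5    6
  e   1    1    2    3    4    5    6
  f   2    2    2    2    3    4    5
  f   3    3    3    2    2    3    4
Edit distance = dp[3][6] = 4

4


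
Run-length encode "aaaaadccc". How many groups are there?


Input: aaaaadccc
Scanning for consecutive runs:
  Group 1: 'a' x 5 (positions 0-4)
  Group 2: 'd' x 1 (positions 5-5)
  Group 3: 'c' x 3 (positions 6-8)
Total groups: 3

3


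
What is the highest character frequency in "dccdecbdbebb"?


Input: dccdecbdbebb
Character counts:
  'b': 4
  'c': 3
  'd': 3
  'e': 2
Maximum frequency: 4

4


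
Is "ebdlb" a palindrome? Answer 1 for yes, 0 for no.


Input: ebdlb
Reversed: bldbe
  Compare pos 0 ('e') with pos 4 ('b'): MISMATCH
  Compare pos 1 ('b') with pos 3 ('l'): MISMATCH
Result: not a palindrome

0


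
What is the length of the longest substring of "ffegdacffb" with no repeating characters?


Input: "ffegdacffb"
Sliding window (track last position of each char):
  Position 0 ('f'): window [0,0] length 1 -- new best
  Position 1 ('f'): repeat (last at 0), move window start to 1
  Position 1 ('f'): window [1,1] length 1
  Position 2 ('e'): window [1,2] length 2 -- new best
  Position 3 ('g'): window [1,3] length 3 -- new best
  Position 4 ('d'): window [1,4] length 4 -- new best
  Position 5 ('a'): window [1,5] length 5 -- new best
  Position 6 ('c'): window [1,6] length 6 -- new best
  Position 7 ('f'): repeat (last at 1), move window start to 2
  Position 7 ('f'): window [2,7] length 6
  Position 8 ('f'): repeat (last at 7), move window start to 8
  Position 8 ('f'): window [8,8] length 1
  Position 9 ('b'): window [8,9] length 2
Longest substring with no repeats: "fegdac" with length 6

6


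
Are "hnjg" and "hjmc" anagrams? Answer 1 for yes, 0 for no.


Strings: "hnjg", "hjmc"
Sorted first:  ghjn
Sorted second: chjm
Differ at position 0: 'g' vs 'c' => not anagrams

0


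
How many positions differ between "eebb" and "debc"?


Comparing "eebb" and "debc" position by position:
  Position 0: 'e' vs 'd' => DIFFER
  Position 1: 'e' vs 'e' => same
  Position 2: 'b' vs 'b' => same
  Position 3: 'b' vs 'c' => DIFFER
Positions that differ: 2

2


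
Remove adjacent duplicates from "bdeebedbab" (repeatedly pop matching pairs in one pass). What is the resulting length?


Input: bdeebedbab
Stack-based adjacent duplicate removal:
  Read 'b': push. Stack: b
  Read 'd': push. Stack: bd
  Read 'e': push. Stack: bde
  Read 'e': matches stack top 'e' => pop. Stack: bd
  Read 'b': push. Stack: bdb
  Read 'e': push. Stack: bdbe
  Read 'd': push. Stack: bdbed
  Read 'b': push. Stack: bdbedb
  Read 'a': push. Stack: bdbedba
  Read 'b': push. Stack: bdbedbab
Final stack: "bdbedbab" (length 8)

8


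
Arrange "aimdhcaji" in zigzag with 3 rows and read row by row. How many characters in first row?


Zigzag "aimdhcaji" into 3 rows:
Placing characters:
  'a' => row 0
  'i' => row 1
  'm' => row 2
  'd' => row 1
  'h' => row 0
  'c' => row 1
  'a' => row 2
  'j' => row 1
  'i' => row 0
Rows:
  Row 0: "ahi"
  Row 1: "idcj"
  Row 2: "ma"
First row length: 3

3


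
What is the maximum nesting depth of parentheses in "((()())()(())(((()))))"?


Input: "((()())()(())(((()))))"
Tracking depth:
  Position 0 '(': depth becomes 1
  Position 1 '(': depth becomes 2
  Position 2 '(': depth becomes 3
  Position 3 ')': depth becomes 2
  Position 4 '(': depth becomes 3
  Position 5 ')': depth becomes 2
  Position 6 ')': depth becomes 1
  Position 7 '(': depth becomes 2
  Position 8 ')': depth becomes 1
  Position 9 '(': depth becomes 2
  Position 10 '(': depth becomes 3
  Position 11 ')': depth becomes 2
  Position 12 ')': depth becomes 1
  Position 13 '(': depth becomes 2
  Position 14 '(': depth becomes 3
  Position 15 '(': depth becomes 4
  Position 16 '(': depth becomes 5
  Position 17 ')': depth becomes 4
  Position 18 ')': depth becomes 3
  Position 19 ')': depth becomes 2
  Position 20 ')': depth becomes 1
  Position 21 ')': depth becomes 0
Maximum depth reached: 5

5


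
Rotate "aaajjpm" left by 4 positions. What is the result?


Input: "aaajjpm", rotate left by 4
First 4 characters: "aaaj"
Remaining characters: "jpm"
Concatenate remaining + first: "jpm" + "aaaj" = "jpmaaaj"

jpmaaaj


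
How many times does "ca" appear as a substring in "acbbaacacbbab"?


Searching for "ca" in "acbbaacacbbab"
Scanning each position:
  Position 0: "ac" => no
  Position 1: "cb" => no
  Position 2: "bb" => no
  Position 3: "ba" => no
  Position 4: "aa" => no
  Position 5: "ac" => no
  Position 6: "ca" => MATCH
  Position 7: "ac" => no
  Position 8: "cb" => no
  Position 9: "bb" => no
  Position 10: "ba" => no
  Position 11: "ab" => no
Total occurrences: 1

1


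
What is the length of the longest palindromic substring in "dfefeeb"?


Input: "dfefeeb"
Checking substrings for palindromes:
  [1:4] "fef" (len 3) => palindrome
  [2:5] "efe" (len 3) => palindrome
  [4:6] "ee" (len 2) => palindrome
Longest palindromic substring: "fef" with length 3

3


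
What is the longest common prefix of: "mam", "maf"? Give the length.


Words: mam, maf
  Position 0: all 'm' => match
  Position 1: all 'a' => match
  Position 2: ('m', 'f') => mismatch, stop
LCP = "ma" (length 2)

2


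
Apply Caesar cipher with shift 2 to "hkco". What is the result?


Caesar cipher: shift "hkco" by 2
  'h' (pos 7) + 2 = pos 9 = 'j'
  'k' (pos 10) + 2 = pos 12 = 'm'
  'c' (pos 2) + 2 = pos 4 = 'e'
  'o' (pos 14) + 2 = pos 16 = 'q'
Result: jmeq

jmeq


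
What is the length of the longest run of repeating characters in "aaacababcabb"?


Input: "aaacababcabb"
Scanning for longest run:
  Position 1 ('a'): continues run of 'a', length=2
  Position 2 ('a'): continues run of 'a', length=3
  Position 3 ('c'): new char, reset run to 1
  Position 4 ('a'): new char, reset run to 1
  Position 5 ('b'): new char, reset run to 1
  Position 6 ('a'): new char, reset run to 1
  Position 7 ('b'): new char, reset run to 1
  Position 8 ('c'): new char, reset run to 1
  Position 9 ('a'): new char, reset run to 1
  Position 10 ('b'): new char, reset run to 1
  Position 11 ('b'): continues run of 'b', length=2
Longest run: 'a' with length 3

3


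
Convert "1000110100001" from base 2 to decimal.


Input: "1000110100001" in base 2
Positional expansion:
  Digit '1' (value 1) x 2^12 = 4096
  Digit '0' (value 0) x 2^11 = 0
  Digit '0' (value 0) x 2^10 = 0
  Digit '0' (value 0) x 2^9 = 0
  Digit '1' (value 1) x 2^8 = 256
  Digit '1' (value 1) x 2^7 = 128
  Digit '0' (value 0) x 2^6 = 0
  Digit '1' (value 1) x 2^5 = 32
  Digit '0' (value 0) x 2^4 = 0
  Digit '0' (value 0) x 2^3 = 0
  Digit '0' (value 0) x 2^2 = 0
  Digit '0' (value 0) x 2^1 = 0
  Digit '1' (value 1) x 2^0 = 1
Sum = 4513

4513


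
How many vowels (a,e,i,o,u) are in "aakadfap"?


Input: aakadfap
Checking each character:
  'a' at position 0: vowel (running total: 1)
  'a' at position 1: vowel (running total: 2)
  'k' at position 2: consonant
  'a' at position 3: vowel (running total: 3)
  'd' at position 4: consonant
  'f' at position 5: consonant
  'a' at position 6: vowel (running total: 4)
  'p' at position 7: consonant
Total vowels: 4

4


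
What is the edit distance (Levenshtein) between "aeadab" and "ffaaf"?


Computing edit distance: "aeadab" -> "ffaaf"
DP table:
           f    f    a    a    f
      0    1    2    3    4    5
  a   1    1    2    2    3    4
  e   2    2    2    3    3    4
  a   3    3    3    2    3    4
  d   4    4    4    3    3    4
  a   5    5    5    4    3    4
  b   6    6    6    5    4    4
Edit distance = dp[6][5] = 4

4
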